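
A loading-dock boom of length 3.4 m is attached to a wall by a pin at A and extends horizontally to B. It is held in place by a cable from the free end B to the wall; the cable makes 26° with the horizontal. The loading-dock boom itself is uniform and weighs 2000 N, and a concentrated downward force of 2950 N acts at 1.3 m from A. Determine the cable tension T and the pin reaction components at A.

ΣM about A: T·sin26°·3.4 − 2000·1.7 − 2950·1.3 = 0 → T = 7235/(3.4·0.438371) = 4854.2 ≈ 4854 N.
ΣF_x = 0: A_x − T·cos26° = 0 → A_x = 4854.2 × 0.898794 = 4363 N.
ΣF_y = 0: A_y + T·sin26° − 2000 − 2950 = 0 → A_y = 4950 − 4854.2 × 0.438371 = 2822 N.

T = 4854 N, A_x = 4363 N, A_y = 2822 N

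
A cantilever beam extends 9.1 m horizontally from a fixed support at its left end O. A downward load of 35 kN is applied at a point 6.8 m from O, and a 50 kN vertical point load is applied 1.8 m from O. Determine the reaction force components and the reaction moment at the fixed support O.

ΣF_x = 0: O_x = 0.
ΣF_y = 0: O_y − 35 − 50 = 0 → O_y = 85.00 kN.
ΣM about O: M_O − 35·6.8 − 50·1.8 = 0 → M_O = 328.0 kN·m.

O_x = 0, O_y = 85.00 kN, M_O = 328.0 kN·m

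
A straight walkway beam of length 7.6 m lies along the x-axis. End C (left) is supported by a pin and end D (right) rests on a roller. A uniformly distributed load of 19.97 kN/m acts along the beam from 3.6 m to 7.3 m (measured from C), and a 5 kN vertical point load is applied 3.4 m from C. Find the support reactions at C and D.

Resultant of the distributed load: 19.97 × 3.7 = 73.889 kN at 5.45 m from C.
Moments about C: D_y·7.6 − (19.97·3.7)·5.45 − 5·3.4 = 0 → D_y = 419.69505/7.6 = 55.223 ≈ 55.22 kN.
ΣF_y = 0: C_y + 55.223 − 19.97·3.7 − 5 = 0 → C_y = 23.67 kN.
ΣF_x = 0: no horizontal applied forces, so C_x = 0.

C_x = 0, C_y = 23.67 kN, D_y = 55.22 kN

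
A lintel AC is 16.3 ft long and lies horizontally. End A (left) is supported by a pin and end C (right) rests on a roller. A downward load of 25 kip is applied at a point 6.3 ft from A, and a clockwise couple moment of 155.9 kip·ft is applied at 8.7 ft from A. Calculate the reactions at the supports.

Moments about A: C_y·16.3 − 25·6.3 − 155.9 = 0 → C_y = 313.4/16.3 = 19.227 ≈ 19.23 kip.
ΣF_y = 0: A_y + 19.227 − 25 = 0 → A_y = 5.773 kip.
ΣF_x = 0: no horizontal applied forces, so A_x = 0.

A_x = 0, A_y = 5.773 kip, C_y = 19.23 kip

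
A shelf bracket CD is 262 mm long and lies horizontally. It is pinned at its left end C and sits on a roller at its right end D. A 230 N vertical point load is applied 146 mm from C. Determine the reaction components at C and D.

ΣM about C: D_y·262 − 230·146 = 0 → D_y = 33580/262 = 128.168 ≈ 128.2 N.
ΣF_y = 0: C_y + 128.168 − 230 = 0 → C_y = 101.8 N.
ΣF_x = 0: no horizontal applied forces, so C_x = 0.

C_x = 0, C_y = 101.8 N, D_y = 128.2 N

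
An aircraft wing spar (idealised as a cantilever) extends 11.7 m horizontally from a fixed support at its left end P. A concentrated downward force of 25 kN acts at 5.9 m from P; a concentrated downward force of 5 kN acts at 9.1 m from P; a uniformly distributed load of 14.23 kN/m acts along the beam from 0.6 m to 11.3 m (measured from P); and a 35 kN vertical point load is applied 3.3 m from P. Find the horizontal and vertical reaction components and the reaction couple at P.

Resultant of the distributed load: 14.23 × 10.7 = 152.261 kN at 5.95 m from P.
ΣF_x = 0: P_x = 0.
ΣF_y = 0: P_y − 25 − 5 − 14.23·10.7 − 35 = 0 → P_y = 217.3 kN.
ΣM about P: M_P − 25·5.9 − 5·9.1 − (14.23·10.7)·5.95 − 35·3.3 = 0 → M_P = 1214 kN·m.

P_x = 0, P_y = 217.3 kN, M_P = 1214 kN·m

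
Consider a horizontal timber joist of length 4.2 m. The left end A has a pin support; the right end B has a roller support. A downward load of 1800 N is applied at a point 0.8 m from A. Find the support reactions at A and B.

A_x = 0, A_y = 1457 N, B_y = 342.9 N

Taking moments about A: B_y·4.2 − 1800·0.8 = 0 → B_y = 1440/4.2 = 342.857 ≈ 342.9 N.
ΣF_y = 0: A_y + 342.857 − 1800 = 0 → A_y = 1457 N.
ΣF_x = 0: no horizontal applied forces, so A_x = 0.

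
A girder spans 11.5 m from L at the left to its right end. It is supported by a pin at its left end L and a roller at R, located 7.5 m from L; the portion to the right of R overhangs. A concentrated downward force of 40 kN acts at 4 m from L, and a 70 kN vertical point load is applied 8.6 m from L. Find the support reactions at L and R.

L_x = 0, L_y = 8.400 kN, R_y = 101.6 kN

ΣM about L: R_y·7.5 − 40·4 − 70·8.6 = 0 → R_y = 762/7.5 = 101.6 kN.
ΣF_y = 0: L_y + 101.6 − 40 − 70 = 0 → L_y = 8.400 kN.
ΣF_x = 0: no horizontal applied forces, so L_x = 0.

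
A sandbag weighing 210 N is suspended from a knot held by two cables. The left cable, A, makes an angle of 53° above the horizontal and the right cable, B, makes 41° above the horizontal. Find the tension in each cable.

T_A = 158.9 N, T_B = 126.7 N

ΣF_x = 0: −T_A·cos53° + T_B·cos41° = 0 → T_B = 0.797413·T_A.
ΣF_y = 0: T_A·sin53° + T_B·sin41° = 210.
Substitute: T_A·(0.798636 + 0.797413·0.656059) = 210 → T_A = 158.876 ≈ 158.9 N.
Then T_B = 0.797413 × 158.876 = 126.7 N.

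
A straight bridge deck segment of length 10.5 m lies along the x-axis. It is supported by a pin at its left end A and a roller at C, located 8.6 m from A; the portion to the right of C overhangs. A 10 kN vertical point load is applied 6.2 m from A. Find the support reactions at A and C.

A_x = 0, A_y = 2.791 kN, C_y = 7.209 kN

Taking moments about A: C_y·8.6 − 10·6.2 = 0 → C_y = 62/8.6 = 7.2093 ≈ 7.209 kN.
ΣF_y = 0: A_y + 7.2093 − 10 = 0 → A_y = 2.791 kN.
ΣF_x = 0: no horizontal applied forces, so A_x = 0.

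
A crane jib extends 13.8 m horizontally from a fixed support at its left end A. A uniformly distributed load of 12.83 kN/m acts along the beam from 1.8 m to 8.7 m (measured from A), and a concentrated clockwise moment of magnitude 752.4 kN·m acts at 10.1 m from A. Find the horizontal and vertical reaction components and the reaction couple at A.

Resultant of the distributed load: 12.83 × 6.9 = 88.527 kN at 5.25 m from A.
ΣF_x = 0: A_x = 0.
ΣF_y = 0: A_y − 12.83·6.9 = 0 → A_y = 88.53 kN.
ΣM about A: M_A − (12.83·6.9)·5.25 − 752.4 = 0 → M_A = 1217 kN·m.

A_x = 0, A_y = 88.53 kN, M_A = 1217 kN·m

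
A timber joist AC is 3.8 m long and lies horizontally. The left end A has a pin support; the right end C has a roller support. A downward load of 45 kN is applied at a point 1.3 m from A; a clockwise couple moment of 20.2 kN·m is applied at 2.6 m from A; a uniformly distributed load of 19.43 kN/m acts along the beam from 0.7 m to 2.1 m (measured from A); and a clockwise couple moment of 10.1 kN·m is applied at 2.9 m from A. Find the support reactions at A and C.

A_x = 0, A_y = 38.81 kN, C_y = 33.39 kN

Resultant of the distributed load: 19.43 × 1.4 = 27.202 kN at 1.4 m from A.
Moments about A: C_y·3.8 − 45·1.3 − 20.2 − (19.43·1.4)·1.4 − 10.1 = 0 → C_y = 126.8828/3.8 = 33.3902 ≈ 33.39 kN.
ΣF_y = 0: A_y + 33.3902 − 45 − 19.43·1.4 = 0 → A_y = 38.81 kN.
ΣF_x = 0: no horizontal applied forces, so A_x = 0.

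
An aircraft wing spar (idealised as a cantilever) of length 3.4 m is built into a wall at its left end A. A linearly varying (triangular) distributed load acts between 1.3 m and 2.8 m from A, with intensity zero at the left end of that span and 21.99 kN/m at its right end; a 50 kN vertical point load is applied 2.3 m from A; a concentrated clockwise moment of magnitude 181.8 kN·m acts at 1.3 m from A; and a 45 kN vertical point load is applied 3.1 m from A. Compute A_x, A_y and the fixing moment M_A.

A_x = 0, A_y = 111.5 kN, M_A = 474.2 kN·m

Resultant of the triangular load: ½ × 21.99 × 1.5 = 16.4925 kN, acting at 2.3 m from A (one-third of the span from the peak).
ΣF_x = 0: A_x = 0.
ΣF_y = 0: A_y − ½·21.99·1.5 − 50 − 45 = 0 → A_y = 111.5 kN.
ΣM about A: M_A − (½·21.99·1.5)·2.3 − 50·2.3 − 181.8 − 45·3.1 = 0 → M_A = 474.2 kN·m.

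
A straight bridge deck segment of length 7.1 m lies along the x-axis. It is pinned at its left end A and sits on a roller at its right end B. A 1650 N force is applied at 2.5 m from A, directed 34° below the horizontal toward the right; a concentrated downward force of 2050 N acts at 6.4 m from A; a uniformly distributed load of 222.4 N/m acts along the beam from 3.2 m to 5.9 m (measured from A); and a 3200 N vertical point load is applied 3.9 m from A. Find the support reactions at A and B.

Resultant of the distributed load: 222.4 × 2.7 = 600.48 N at 4.55 m from A.
ΣM about A: B_y·7.1 − 1650·sin34°·2.5 − 2050·6.4 − (222.4·2.7)·4.55 − 3200·3.9 = 0 → B_y = 30638.9/7.1 = 4315.34 ≈ 4315 N.
ΣF_y = 0: A_y + 4315.34 − 1650·sin34° − 2050 − 222.4·2.7 − 3200 = 0 → A_y = 2458 N.
ΣF_x = 0: A_x + 1650·cos34° = 0 → A_x = -1368 N.

A_x = -1368 N, A_y = 2458 N, B_y = 4315 N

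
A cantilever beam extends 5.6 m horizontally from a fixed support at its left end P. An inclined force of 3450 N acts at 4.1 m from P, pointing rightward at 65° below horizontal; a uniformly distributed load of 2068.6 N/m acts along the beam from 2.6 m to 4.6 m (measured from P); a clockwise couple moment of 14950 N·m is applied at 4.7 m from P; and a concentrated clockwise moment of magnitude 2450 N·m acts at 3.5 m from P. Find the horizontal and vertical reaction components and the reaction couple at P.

P_x = -1458 N, P_y = 7264 N, M_P = 45110 N·m

Resultant of the distributed load: 2068.6 × 2 = 4137.2 N at 3.6 m from P.
ΣF_x = 0: P_x + 3450·cos65° = 0 → P_x = -1458 N.
ΣF_y = 0: P_y − 3450·sin65° − 2068.6·2 = 0 → P_y = 7264 N.
ΣM about P: M_P − 3450·sin65°·4.1 − (2068.6·2)·3.6 − 14950 − 2450 = 0 → M_P = 45110 N·m.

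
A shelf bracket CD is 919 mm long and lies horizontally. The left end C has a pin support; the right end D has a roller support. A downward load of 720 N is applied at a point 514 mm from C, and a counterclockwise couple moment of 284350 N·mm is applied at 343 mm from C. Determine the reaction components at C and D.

C_x = 0, C_y = 626.7 N, D_y = 93.29 N

ΣM about C: D_y·919 − 720·514 + 284350 = 0 → D_y = 85730/919 = 93.2862 ≈ 93.29 N.
ΣF_y = 0: C_y + 93.2862 − 720 = 0 → C_y = 626.7 N.
ΣF_x = 0: no horizontal applied forces, so C_x = 0.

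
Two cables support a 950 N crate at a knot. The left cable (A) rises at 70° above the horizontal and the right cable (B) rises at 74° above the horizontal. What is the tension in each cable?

T_A = 445.5 N, T_B = 552.8 N

ΣF_x = 0: −T_A·cos70° + T_B·cos74° = 0 → T_B = 1.24083·T_A.
ΣF_y = 0: T_A·sin70° + T_B·sin74° = 950.
Substitute: T_A·(0.939693 + 1.24083·0.961262) = 950 → T_A = 445.496 ≈ 445.5 N.
Then T_B = 1.24083 × 445.496 = 552.8 N.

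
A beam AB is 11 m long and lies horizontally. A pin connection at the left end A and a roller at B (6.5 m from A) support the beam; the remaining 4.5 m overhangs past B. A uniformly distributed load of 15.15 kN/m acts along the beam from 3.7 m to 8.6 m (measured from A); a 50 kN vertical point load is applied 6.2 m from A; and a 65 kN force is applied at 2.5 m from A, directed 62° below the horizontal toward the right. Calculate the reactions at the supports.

A_x = -30.52 kN, A_y = 41.62 kN, B_y = 140.0 kN

Resultant of the distributed load: 15.15 × 4.9 = 74.235 kN at 6.15 m from A.
ΣM about A: B_y·6.5 − (15.15·4.9)·6.15 − 50·6.2 − 65·sin62°·2.5 = 0 → B_y = 910.024/6.5 = 140.004 ≈ 140.0 kN.
ΣF_y = 0: A_y + 140.004 − 15.15·4.9 − 50 − 65·sin62° = 0 → A_y = 41.62 kN.
ΣF_x = 0: A_x + 65·cos62° = 0 → A_x = -30.52 kN.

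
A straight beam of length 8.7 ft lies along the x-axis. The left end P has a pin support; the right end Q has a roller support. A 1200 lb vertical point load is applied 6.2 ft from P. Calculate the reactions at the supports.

P_x = 0, P_y = 344.8 lb, Q_y = 855.2 lb

Moments about P: Q_y·8.7 − 1200·6.2 = 0 → Q_y = 7440/8.7 = 855.172 ≈ 855.2 lb.
ΣF_y = 0: P_y + 855.172 − 1200 = 0 → P_y = 344.8 lb.
ΣF_x = 0: no horizontal applied forces, so P_x = 0.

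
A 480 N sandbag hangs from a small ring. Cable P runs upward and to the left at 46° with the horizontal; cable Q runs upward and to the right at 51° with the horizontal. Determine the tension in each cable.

T_P = 304.3 N, T_Q = 335.9 N

ΣF_x = 0: −T_P·cos46° + T_Q·cos51° = 0 → T_Q = 1.10382·T_P.
ΣF_y = 0: T_P·sin46° + T_Q·sin51° = 480.
Substitute: T_P·(0.71934 + 1.10382·0.777146) = 480 → T_P = 304.343 ≈ 304.3 N.
Then T_Q = 1.10382 × 304.343 = 335.9 N.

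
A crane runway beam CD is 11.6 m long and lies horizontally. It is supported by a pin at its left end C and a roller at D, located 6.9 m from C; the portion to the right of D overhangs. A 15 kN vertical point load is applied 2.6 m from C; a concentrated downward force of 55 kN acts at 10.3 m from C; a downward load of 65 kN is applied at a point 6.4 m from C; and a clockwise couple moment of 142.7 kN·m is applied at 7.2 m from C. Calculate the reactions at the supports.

C_x = 0, C_y = -33.72 kN, D_y = 168.7 kN

Taking moments about C: D_y·6.9 − 15·2.6 − 55·10.3 − 65·6.4 − 142.7 = 0 → D_y = 1164.2/6.9 = 168.725 ≈ 168.7 kN.
ΣF_y = 0: C_y + 168.725 − 15 − 55 − 65 = 0 → C_y = -33.72 kN.
ΣF_x = 0: no horizontal applied forces, so C_x = 0.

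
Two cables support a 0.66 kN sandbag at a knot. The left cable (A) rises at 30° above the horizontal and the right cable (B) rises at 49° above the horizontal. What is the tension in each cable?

ΣF_x = 0: −T_A·cos30° + T_B·cos49° = 0 → T_B = 1.32004·T_A.
ΣF_y = 0: T_A·sin30° + T_B·sin49° = 0.66.
Substitute: T_A·(0.5 + 1.32004·0.75471) = 0.66 → T_A = 0.441104 ≈ 0.4411 kN.
Then T_B = 1.32004 × 0.441104 = 0.5823 kN.

T_A = 0.4411 kN, T_B = 0.5823 kN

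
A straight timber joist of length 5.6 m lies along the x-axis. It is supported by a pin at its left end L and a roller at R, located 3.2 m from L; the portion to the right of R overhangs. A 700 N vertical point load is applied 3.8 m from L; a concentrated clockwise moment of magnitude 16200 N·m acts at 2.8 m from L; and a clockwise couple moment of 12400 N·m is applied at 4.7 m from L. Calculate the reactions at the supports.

L_x = 0, L_y = -9069 N, R_y = 9769 N

ΣM about L: R_y·3.2 − 700·3.8 − 16200 − 12400 = 0 → R_y = 31260/3.2 = 9768.75 ≈ 9769 N.
ΣF_y = 0: L_y + 9768.75 − 700 = 0 → L_y = -9069 N.
ΣF_x = 0: no horizontal applied forces, so L_x = 0.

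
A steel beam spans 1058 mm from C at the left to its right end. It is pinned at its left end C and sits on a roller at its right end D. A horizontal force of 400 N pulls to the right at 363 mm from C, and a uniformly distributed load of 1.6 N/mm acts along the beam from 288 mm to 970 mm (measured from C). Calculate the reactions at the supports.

Resultant of the distributed load: 1.6 × 682 = 1091.2 N at 629 mm from C.
Moments about C: D_y·1058 − (1.6·682)·629 = 0 → D_y = 686364.8/1058 = 648.738 ≈ 648.7 N.
ΣF_y = 0: C_y + 648.738 − 1.6·682 = 0 → C_y = 442.5 N.
ΣF_x = 0: C_x + 400 = 0 → C_x = -400.0 N.

C_x = -400.0 N, C_y = 442.5 N, D_y = 648.7 N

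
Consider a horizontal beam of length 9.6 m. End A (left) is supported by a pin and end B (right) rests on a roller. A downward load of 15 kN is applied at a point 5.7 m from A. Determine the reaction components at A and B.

Taking moments about A: B_y·9.6 − 15·5.7 = 0 → B_y = 85.5/9.6 = 8.90625 ≈ 8.906 kN.
ΣF_y = 0: A_y + 8.90625 − 15 = 0 → A_y = 6.094 kN.
ΣF_x = 0: no horizontal applied forces, so A_x = 0.

A_x = 0, A_y = 6.094 kN, B_y = 8.906 kN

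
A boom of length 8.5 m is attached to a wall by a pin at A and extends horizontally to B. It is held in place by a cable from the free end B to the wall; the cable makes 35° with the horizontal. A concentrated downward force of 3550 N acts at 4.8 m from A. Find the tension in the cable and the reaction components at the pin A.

T = 3495 N, A_x = 2863 N, A_y = 1545 N

ΣM about A: T·sin35°·8.5 − 3550·4.8 = 0 → T = 17040/(8.5·0.573576) = 3495.1 ≈ 3495 N.
ΣF_x = 0: A_x − T·cos35° = 0 → A_x = 3495.1 × 0.819152 = 2863 N.
ΣF_y = 0: A_y + T·sin35° − 3550 = 0 → A_y = 3550 − 3495.1 × 0.573576 = 1545 N.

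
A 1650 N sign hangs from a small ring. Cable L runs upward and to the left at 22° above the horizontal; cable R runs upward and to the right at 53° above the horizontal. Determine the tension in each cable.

ΣF_x = 0: −T_L·cos22° + T_R·cos53° = 0 → T_R = 1.54065·T_L.
ΣF_y = 0: T_L·sin22° + T_R·sin53° = 1650.
Substitute: T_L·(0.374607 + 1.54065·0.798636) = 1650 → T_L = 1028.02 ≈ 1028 N.
Then T_R = 1.54065 × 1028.02 = 1584 N.

T_L = 1028 N, T_R = 1584 N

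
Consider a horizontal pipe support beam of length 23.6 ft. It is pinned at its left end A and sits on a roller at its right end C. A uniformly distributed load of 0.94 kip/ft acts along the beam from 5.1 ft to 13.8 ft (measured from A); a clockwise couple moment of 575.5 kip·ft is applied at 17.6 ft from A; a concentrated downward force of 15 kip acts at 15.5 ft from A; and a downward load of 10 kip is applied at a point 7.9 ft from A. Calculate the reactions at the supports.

Resultant of the distributed load: 0.94 × 8.7 = 8.178 kip at 9.45 ft from A.
Taking moments about A: C_y·23.6 − (0.94·8.7)·9.45 − 575.5 − 15·15.5 − 10·7.9 = 0 → C_y = 964.2821/23.6 = 40.8594 ≈ 40.86 kip.
ΣF_y = 0: A_y + 40.8594 − 0.94·8.7 − 15 − 10 = 0 → A_y = -7.681 kip.
ΣF_x = 0: no horizontal applied forces, so A_x = 0.

A_x = 0, A_y = -7.681 kip, C_y = 40.86 kip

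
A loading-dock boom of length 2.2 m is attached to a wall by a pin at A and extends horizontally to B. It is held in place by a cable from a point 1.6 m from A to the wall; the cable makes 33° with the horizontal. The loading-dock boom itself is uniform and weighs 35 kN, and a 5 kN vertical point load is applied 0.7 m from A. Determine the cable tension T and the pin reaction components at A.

T = 48.20 kN, A_x = 40.42 kN, A_y = 13.75 kN

ΣM about A: T·sin33°·1.6 − 35·1.1 − 5·0.7 = 0 → T = 42/(1.6·0.544639) = 48.1971 ≈ 48.20 kN.
ΣF_x = 0: A_x − T·cos33° = 0 → A_x = 48.1971 × 0.838671 = 40.42 kN.
ΣF_y = 0: A_y + T·sin33° − 35 − 5 = 0 → A_y = 40 − 48.1971 × 0.544639 = 13.75 kN.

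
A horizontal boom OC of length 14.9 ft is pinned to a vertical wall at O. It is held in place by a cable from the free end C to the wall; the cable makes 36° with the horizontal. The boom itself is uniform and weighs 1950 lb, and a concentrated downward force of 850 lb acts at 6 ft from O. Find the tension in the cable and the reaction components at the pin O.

T = 2241 lb, O_x = 1813 lb, O_y = 1483 lb

ΣM about O: T·sin36°·14.9 − 1950·7.45 − 850·6 = 0 → T = 19627.5/(14.9·0.587785) = 2241.09 ≈ 2241 lb.
ΣF_x = 0: O_x − T·cos36° = 0 → O_x = 2241.09 × 0.809017 = 1813 lb.
ΣF_y = 0: O_y + T·sin36° − 1950 − 850 = 0 → O_y = 2800 − 2241.09 × 0.587785 = 1483 lb.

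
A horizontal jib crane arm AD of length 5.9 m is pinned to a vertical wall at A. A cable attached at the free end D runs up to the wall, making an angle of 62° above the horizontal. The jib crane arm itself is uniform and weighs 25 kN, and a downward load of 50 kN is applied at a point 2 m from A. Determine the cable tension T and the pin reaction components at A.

ΣM about A: T·sin62°·5.9 − 25·2.95 − 50·2 = 0 → T = 173.75/(5.9·0.882948) = 33.3532 ≈ 33.35 kN.
ΣF_x = 0: A_x − T·cos62° = 0 → A_x = 33.3532 × 0.469472 = 15.66 kN.
ΣF_y = 0: A_y + T·sin62° − 25 − 50 = 0 → A_y = 75 − 33.3532 × 0.882948 = 45.55 kN.

T = 33.35 kN, A_x = 15.66 kN, A_y = 45.55 kN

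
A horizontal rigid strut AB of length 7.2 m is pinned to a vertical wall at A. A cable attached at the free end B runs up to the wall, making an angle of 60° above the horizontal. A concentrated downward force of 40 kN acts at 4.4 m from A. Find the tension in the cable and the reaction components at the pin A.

ΣM about A: T·sin60°·7.2 − 40·4.4 = 0 → T = 176/(7.2·0.866025) = 28.226 ≈ 28.23 kN.
ΣF_x = 0: A_x − T·cos60° = 0 → A_x = 28.226 × 0.5 = 14.11 kN.
ΣF_y = 0: A_y + T·sin60° − 40 = 0 → A_y = 40 − 28.226 × 0.866025 = 15.56 kN.

T = 28.23 kN, A_x = 14.11 kN, A_y = 15.56 kN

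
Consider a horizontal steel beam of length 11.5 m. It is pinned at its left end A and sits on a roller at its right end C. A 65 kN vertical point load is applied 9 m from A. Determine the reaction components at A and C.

ΣM about A: C_y·11.5 − 65·9 = 0 → C_y = 585/11.5 = 50.8696 ≈ 50.87 kN.
ΣF_y = 0: A_y + 50.8696 − 65 = 0 → A_y = 14.13 kN.
ΣF_x = 0: no horizontal applied forces, so A_x = 0.

A_x = 0, A_y = 14.13 kN, C_y = 50.87 kN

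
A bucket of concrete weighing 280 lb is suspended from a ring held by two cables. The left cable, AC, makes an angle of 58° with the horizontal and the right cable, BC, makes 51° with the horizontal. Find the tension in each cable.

ΣF_x = 0: −T_AC·cos58° + T_BC·cos51° = 0 → T_BC = 0.84205·T_AC.
ΣF_y = 0: T_AC·sin58° + T_BC·sin51° = 280.
Substitute: T_AC·(0.848048 + 0.84205·0.777146) = 280 → T_AC = 186.363 ≈ 186.4 lb.
Then T_BC = 0.84205 × 186.363 = 156.9 lb.

T_AC = 186.4 lb, T_BC = 156.9 lb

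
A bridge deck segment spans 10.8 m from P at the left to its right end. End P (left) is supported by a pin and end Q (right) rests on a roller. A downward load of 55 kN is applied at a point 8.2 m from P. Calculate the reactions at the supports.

P_x = 0, P_y = 13.24 kN, Q_y = 41.76 kN

ΣM about P: Q_y·10.8 − 55·8.2 = 0 → Q_y = 451/10.8 = 41.7593 ≈ 41.76 kN.
ΣF_y = 0: P_y + 41.7593 − 55 = 0 → P_y = 13.24 kN.
ΣF_x = 0: no horizontal applied forces, so P_x = 0.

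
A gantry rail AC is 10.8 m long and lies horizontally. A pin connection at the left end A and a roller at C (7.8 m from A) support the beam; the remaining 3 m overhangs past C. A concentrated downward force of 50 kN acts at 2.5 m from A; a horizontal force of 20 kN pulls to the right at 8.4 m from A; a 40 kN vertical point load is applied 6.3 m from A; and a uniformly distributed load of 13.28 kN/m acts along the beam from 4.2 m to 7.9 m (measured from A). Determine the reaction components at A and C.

Resultant of the distributed load: 13.28 × 3.7 = 49.136 kN at 6.05 m from A.
Moments about A: C_y·7.8 − 50·2.5 − 40·6.3 − (13.28·3.7)·6.05 = 0 → C_y = 674.2728/7.8 = 86.4452 ≈ 86.45 kN.
ΣF_y = 0: A_y + 86.4452 − 50 − 40 − 13.28·3.7 = 0 → A_y = 52.69 kN.
ΣF_x = 0: A_x + 20 = 0 → A_x = -20.00 kN.

A_x = -20.00 kN, A_y = 52.69 kN, C_y = 86.45 kN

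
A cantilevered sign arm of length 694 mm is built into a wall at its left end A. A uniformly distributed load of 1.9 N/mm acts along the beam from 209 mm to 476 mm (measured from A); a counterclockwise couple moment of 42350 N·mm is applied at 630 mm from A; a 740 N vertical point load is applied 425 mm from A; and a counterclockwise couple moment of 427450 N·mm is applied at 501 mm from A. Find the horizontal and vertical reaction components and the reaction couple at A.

A_x = 0, A_y = 1247 N, M_A = 18450 N·mm

Resultant of the distributed load: 1.9 × 267 = 507.3 N at 342.5 mm from A.
ΣF_x = 0: A_x = 0.
ΣF_y = 0: A_y − 1.9·267 − 740 = 0 → A_y = 1247 N.
ΣM about A: M_A − (1.9·267)·342.5 + 42350 − 740·425 + 427450 = 0 → M_A = 18450 N·mm.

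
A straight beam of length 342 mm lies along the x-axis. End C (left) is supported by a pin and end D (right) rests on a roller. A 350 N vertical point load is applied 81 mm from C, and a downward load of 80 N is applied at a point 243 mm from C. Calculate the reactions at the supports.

Taking moments about C: D_y·342 − 350·81 − 80·243 = 0 → D_y = 47790/342 = 139.737 ≈ 139.7 N.
ΣF_y = 0: C_y + 139.737 − 350 − 80 = 0 → C_y = 290.3 N.
ΣF_x = 0: no horizontal applied forces, so C_x = 0.

C_x = 0, C_y = 290.3 N, D_y = 139.7 N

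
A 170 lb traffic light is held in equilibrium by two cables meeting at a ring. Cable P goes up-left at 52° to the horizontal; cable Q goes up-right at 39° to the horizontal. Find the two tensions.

T_P = 132.1 lb, T_Q = 104.7 lb

ΣF_x = 0: −T_P·cos52° + T_Q·cos39° = 0 → T_Q = 0.792208·T_P.
ΣF_y = 0: T_P·sin52° + T_Q·sin39° = 170.
Substitute: T_P·(0.788011 + 0.792208·0.62932) = 170 → T_P = 132.135 ≈ 132.1 lb.
Then T_Q = 0.792208 × 132.135 = 104.7 lb.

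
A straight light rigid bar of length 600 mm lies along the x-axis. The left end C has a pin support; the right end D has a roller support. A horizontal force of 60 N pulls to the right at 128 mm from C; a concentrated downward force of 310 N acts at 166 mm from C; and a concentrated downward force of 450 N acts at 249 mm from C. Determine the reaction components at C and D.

ΣM about C: D_y·600 − 310·166 − 450·249 = 0 → D_y = 163510/600 = 272.517 ≈ 272.5 N.
ΣF_y = 0: C_y + 272.517 − 310 − 450 = 0 → C_y = 487.5 N.
ΣF_x = 0: C_x + 60 = 0 → C_x = -60.00 N.

C_x = -60.00 N, C_y = 487.5 N, D_y = 272.5 N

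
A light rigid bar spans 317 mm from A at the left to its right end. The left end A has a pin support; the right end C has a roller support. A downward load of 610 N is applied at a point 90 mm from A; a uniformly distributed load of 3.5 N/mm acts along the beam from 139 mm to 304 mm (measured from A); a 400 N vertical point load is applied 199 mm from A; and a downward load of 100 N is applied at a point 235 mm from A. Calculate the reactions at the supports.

A_x = 0, A_y = 785.6 N, C_y = 901.9 N

Resultant of the distributed load: 3.5 × 165 = 577.5 N at 221.5 mm from A.
Taking moments about A: C_y·317 − 610·90 − (3.5·165)·221.5 − 400·199 − 100·235 = 0 → C_y = 285916.25/317 = 901.944 ≈ 901.9 N.
ΣF_y = 0: A_y + 901.944 − 610 − 3.5·165 − 400 − 100 = 0 → A_y = 785.6 N.
ΣF_x = 0: no horizontal applied forces, so A_x = 0.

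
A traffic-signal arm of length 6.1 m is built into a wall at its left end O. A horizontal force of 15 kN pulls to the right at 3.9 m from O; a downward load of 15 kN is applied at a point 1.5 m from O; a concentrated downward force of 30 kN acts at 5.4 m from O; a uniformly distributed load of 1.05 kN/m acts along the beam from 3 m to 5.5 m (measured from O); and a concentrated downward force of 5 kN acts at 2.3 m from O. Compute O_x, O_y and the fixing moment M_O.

Resultant of the distributed load: 1.05 × 2.5 = 2.625 kN at 4.25 m from O.
ΣF_x = 0: O_x + 15 = 0 → O_x = -15.00 kN.
ΣF_y = 0: O_y − 15 − 30 − 1.05·2.5 − 5 = 0 → O_y = 52.62 kN.
ΣM about O: M_O − 15·1.5 − 30·5.4 − (1.05·2.5)·4.25 − 5·2.3 = 0 → M_O = 207.2 kN·m.

O_x = -15.00 kN, O_y = 52.62 kN, M_O = 207.2 kN·m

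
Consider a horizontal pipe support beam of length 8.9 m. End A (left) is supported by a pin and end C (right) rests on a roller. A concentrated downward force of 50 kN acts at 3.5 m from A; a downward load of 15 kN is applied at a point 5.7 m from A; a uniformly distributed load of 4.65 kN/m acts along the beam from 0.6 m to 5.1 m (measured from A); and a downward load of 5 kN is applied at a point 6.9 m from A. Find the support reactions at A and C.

A_x = 0, A_y = 51.08 kN, C_y = 39.85 kN

Resultant of the distributed load: 4.65 × 4.5 = 20.925 kN at 2.85 m from A.
Taking moments about A: C_y·8.9 − 50·3.5 − 15·5.7 − (4.65·4.5)·2.85 − 5·6.9 = 0 → C_y = 354.63625/8.9 = 39.8468 ≈ 39.85 kN.
ΣF_y = 0: A_y + 39.8468 − 50 − 15 − 4.65·4.5 − 5 = 0 → A_y = 51.08 kN.
ΣF_x = 0: no horizontal applied forces, so A_x = 0.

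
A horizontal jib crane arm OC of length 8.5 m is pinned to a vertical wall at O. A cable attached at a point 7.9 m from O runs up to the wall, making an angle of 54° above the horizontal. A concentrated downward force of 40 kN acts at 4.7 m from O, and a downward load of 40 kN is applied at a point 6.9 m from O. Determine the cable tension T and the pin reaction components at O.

ΣM about O: T·sin54°·7.9 − 40·4.7 − 40·6.9 = 0 → T = 464/(7.9·0.809017) = 72.5994 ≈ 72.60 kN.
ΣF_x = 0: O_x − T·cos54° = 0 → O_x = 72.5994 × 0.587785 = 42.67 kN.
ΣF_y = 0: O_y + T·sin54° − 40 − 40 = 0 → O_y = 80 − 72.5994 × 0.809017 = 21.27 kN.

T = 72.60 kN, O_x = 42.67 kN, O_y = 21.27 kN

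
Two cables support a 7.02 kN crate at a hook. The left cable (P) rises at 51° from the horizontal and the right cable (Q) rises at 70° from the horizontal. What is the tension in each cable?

ΣF_x = 0: −T_P·cos51° + T_Q·cos70° = 0 → T_Q = 1.84001·T_P.
ΣF_y = 0: T_P·sin51° + T_Q·sin70° = 7.02.
Substitute: T_P·(0.777146 + 1.84001·0.939693) = 7.02 → T_P = 2.80106 ≈ 2.801 kN.
Then T_Q = 1.84001 × 2.80106 = 5.154 kN.

T_P = 2.801 kN, T_Q = 5.154 kN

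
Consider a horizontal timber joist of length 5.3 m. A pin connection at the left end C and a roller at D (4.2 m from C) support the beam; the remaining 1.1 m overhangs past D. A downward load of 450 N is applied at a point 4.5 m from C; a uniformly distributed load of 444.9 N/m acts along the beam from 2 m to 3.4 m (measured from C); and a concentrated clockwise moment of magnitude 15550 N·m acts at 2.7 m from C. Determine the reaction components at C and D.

Resultant of the distributed load: 444.9 × 1.4 = 622.86 N at 2.7 m from C.
Moments about C: D_y·4.2 − 450·4.5 − (444.9·1.4)·2.7 − 15550 = 0 → D_y = 19256.722/4.2 = 4584.93 ≈ 4585 N.
ΣF_y = 0: C_y + 4584.93 − 450 − 444.9·1.4 = 0 → C_y = -3512 N.
ΣF_x = 0: no horizontal applied forces, so C_x = 0.

C_x = 0, C_y = -3512 N, D_y = 4585 N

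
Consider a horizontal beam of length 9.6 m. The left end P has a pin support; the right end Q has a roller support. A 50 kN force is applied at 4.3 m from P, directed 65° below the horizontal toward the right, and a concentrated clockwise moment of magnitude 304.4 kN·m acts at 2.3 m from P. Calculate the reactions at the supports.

P_x = -21.13 kN, P_y = -6.690 kN, Q_y = 52.01 kN

Moments about P: Q_y·9.6 − 50·sin65°·4.3 − 304.4 = 0 → Q_y = 499.256/9.6 = 52.0058 ≈ 52.01 kN.
ΣF_y = 0: P_y + 52.0058 − 50·sin65° = 0 → P_y = -6.690 kN.
ΣF_x = 0: P_x + 50·cos65° = 0 → P_x = -21.13 kN.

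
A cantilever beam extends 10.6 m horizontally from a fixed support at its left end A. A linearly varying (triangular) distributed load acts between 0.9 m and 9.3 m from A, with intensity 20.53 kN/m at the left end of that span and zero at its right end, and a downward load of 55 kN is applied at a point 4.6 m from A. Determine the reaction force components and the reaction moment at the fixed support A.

Resultant of the triangular load: ½ × 20.53 × 8.4 = 86.226 kN, acting at 3.7 m from A (one-third of the span from the peak).
ΣF_x = 0: A_x = 0.
ΣF_y = 0: A_y − ½·20.53·8.4 − 55 = 0 → A_y = 141.2 kN.
ΣM about A: M_A − (½·20.53·8.4)·3.7 − 55·4.6 = 0 → M_A = 572.0 kN·m.

A_x = 0, A_y = 141.2 kN, M_A = 572.0 kN·m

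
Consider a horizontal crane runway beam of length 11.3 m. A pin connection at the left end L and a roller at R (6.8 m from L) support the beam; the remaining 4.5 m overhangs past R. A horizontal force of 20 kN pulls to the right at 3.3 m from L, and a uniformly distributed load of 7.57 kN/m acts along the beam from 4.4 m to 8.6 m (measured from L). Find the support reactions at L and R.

Resultant of the distributed load: 7.57 × 4.2 = 31.794 kN at 6.5 m from L.
Taking moments about L: R_y·6.8 − (7.57·4.2)·6.5 = 0 → R_y = 206.661/6.8 = 30.3913 ≈ 30.39 kN.
ΣF_y = 0: L_y + 30.3913 − 7.57·4.2 = 0 → L_y = 1.403 kN.
ΣF_x = 0: L_x + 20 = 0 → L_x = -20.00 kN.

L_x = -20.00 kN, L_y = 1.403 kN, R_y = 30.39 kN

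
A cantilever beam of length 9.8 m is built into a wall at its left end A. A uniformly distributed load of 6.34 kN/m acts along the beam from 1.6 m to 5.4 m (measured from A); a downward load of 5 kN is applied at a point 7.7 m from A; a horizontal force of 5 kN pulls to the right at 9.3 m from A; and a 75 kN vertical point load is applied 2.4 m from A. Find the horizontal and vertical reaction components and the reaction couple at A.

A_x = -5.000 kN, A_y = 104.1 kN, M_A = 302.8 kN·m

Resultant of the distributed load: 6.34 × 3.8 = 24.092 kN at 3.5 m from A.
ΣF_x = 0: A_x + 5 = 0 → A_x = -5.000 kN.
ΣF_y = 0: A_y − 6.34·3.8 − 5 − 75 = 0 → A_y = 104.1 kN.
ΣM about A: M_A − (6.34·3.8)·3.5 − 5·7.7 − 75·2.4 = 0 → M_A = 302.8 kN·m.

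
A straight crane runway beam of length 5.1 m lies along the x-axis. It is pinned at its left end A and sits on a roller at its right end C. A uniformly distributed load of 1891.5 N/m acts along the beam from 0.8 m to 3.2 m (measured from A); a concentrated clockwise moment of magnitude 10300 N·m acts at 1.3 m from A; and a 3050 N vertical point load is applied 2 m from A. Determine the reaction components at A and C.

Resultant of the distributed load: 1891.5 × 2.4 = 4539.6 N at 2 m from A.
Taking moments about A: C_y·5.1 − (1891.5·2.4)·2 − 10300 − 3050·2 = 0 → C_y = 25479.2/5.1 = 4995.92 ≈ 4996 N.
ΣF_y = 0: A_y + 4995.92 − 1891.5·2.4 − 3050 = 0 → A_y = 2594 N.
ΣF_x = 0: no horizontal applied forces, so A_x = 0.

A_x = 0, A_y = 2594 N, C_y = 4996 N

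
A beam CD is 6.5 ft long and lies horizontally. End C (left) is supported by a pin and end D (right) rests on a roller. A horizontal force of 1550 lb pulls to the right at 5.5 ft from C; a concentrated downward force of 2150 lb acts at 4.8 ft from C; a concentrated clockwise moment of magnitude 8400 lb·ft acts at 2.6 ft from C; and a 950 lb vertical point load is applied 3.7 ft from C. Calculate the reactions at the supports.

Taking moments about C: D_y·6.5 − 2150·4.8 − 8400 − 950·3.7 = 0 → D_y = 22235/6.5 = 3420.77 ≈ 3421 lb.
ΣF_y = 0: C_y + 3420.77 − 2150 − 950 = 0 → C_y = -320.8 lb.
ΣF_x = 0: C_x + 1550 = 0 → C_x = -1550 lb.

C_x = -1550 lb, C_y = -320.8 lb, D_y = 3421 lb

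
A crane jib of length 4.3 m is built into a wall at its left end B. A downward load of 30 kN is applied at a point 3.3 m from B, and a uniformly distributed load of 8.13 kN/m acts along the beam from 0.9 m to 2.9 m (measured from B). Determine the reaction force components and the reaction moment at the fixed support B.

Resultant of the distributed load: 8.13 × 2 = 16.26 kN at 1.9 m from B.
ΣF_x = 0: B_x = 0.
ΣF_y = 0: B_y − 30 − 8.13·2 = 0 → B_y = 46.26 kN.
ΣM about B: M_B − 30·3.3 − (8.13·2)·1.9 = 0 → M_B = 129.9 kN·m.

B_x = 0, B_y = 46.26 kN, M_B = 129.9 kN·m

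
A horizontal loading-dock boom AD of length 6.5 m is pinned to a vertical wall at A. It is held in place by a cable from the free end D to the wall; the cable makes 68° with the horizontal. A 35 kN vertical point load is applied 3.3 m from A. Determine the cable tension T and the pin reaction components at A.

ΣM about A: T·sin68°·6.5 − 35·3.3 = 0 → T = 115.5/(6.5·0.927184) = 19.1647 ≈ 19.16 kN.
ΣF_x = 0: A_x − T·cos68° = 0 → A_x = 19.1647 × 0.374607 = 7.179 kN.
ΣF_y = 0: A_y + T·sin68° − 35 = 0 → A_y = 35 − 19.1647 × 0.927184 = 17.23 kN.

T = 19.16 kN, A_x = 7.179 kN, A_y = 17.23 kN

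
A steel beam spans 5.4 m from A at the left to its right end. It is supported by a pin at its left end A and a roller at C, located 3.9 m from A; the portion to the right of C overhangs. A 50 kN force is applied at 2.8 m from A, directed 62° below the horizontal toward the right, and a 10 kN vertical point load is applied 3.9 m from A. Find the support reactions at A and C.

Moments about A: C_y·3.9 − 50·sin62°·2.8 − 10·3.9 = 0 → C_y = 162.613/3.9 = 41.6956 ≈ 41.70 kN.
ΣF_y = 0: A_y + 41.6956 − 50·sin62° − 10 = 0 → A_y = 12.45 kN.
ΣF_x = 0: A_x + 50·cos62° = 0 → A_x = -23.47 kN.

A_x = -23.47 kN, A_y = 12.45 kN, C_y = 41.70 kN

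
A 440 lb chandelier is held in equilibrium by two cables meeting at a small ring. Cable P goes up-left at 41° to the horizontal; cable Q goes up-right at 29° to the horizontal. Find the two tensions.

T_P = 409.5 lb, T_Q = 353.4 lb

ΣF_x = 0: −T_P·cos41° + T_Q·cos29° = 0 → T_Q = 0.8629·T_P.
ΣF_y = 0: T_P·sin41° + T_Q·sin29° = 440.
Substitute: T_P·(0.656059 + 0.8629·0.48481) = 440 → T_P = 409.53 ≈ 409.5 lb.
Then T_Q = 0.8629 × 409.53 = 353.4 lb.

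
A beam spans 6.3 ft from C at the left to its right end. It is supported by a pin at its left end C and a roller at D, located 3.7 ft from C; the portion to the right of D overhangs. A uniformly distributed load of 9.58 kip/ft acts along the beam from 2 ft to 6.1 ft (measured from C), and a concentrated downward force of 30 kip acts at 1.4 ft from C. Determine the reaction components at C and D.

Resultant of the distributed load: 9.58 × 4.1 = 39.278 kip at 4.05 ft from C.
ΣM about C: D_y·3.7 − (9.58·4.1)·4.05 − 30·1.4 = 0 → D_y = 201.0759/3.7 = 54.3448 ≈ 54.34 kip.
ΣF_y = 0: C_y + 54.3448 − 9.58·4.1 − 30 = 0 → C_y = 14.93 kip.
ΣF_x = 0: no horizontal applied forces, so C_x = 0.

C_x = 0, C_y = 14.93 kip, D_y = 54.34 kip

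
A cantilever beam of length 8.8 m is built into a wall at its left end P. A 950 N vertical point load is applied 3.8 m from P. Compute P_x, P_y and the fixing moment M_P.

P_x = 0, P_y = 950.0 N, M_P = 3610 N·m

ΣF_x = 0: P_x = 0.
ΣF_y = 0: P_y − 950 = 0 → P_y = 950.0 N.
ΣM about P: M_P − 950·3.8 = 0 → M_P = 3610 N·m.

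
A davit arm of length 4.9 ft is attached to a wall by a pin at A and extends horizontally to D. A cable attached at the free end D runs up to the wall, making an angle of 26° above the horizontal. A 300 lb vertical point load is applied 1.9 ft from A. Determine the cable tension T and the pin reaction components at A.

ΣM about A: T·sin26°·4.9 − 300·1.9 = 0 → T = 570/(4.9·0.438371) = 265.361 ≈ 265.4 lb.
ΣF_x = 0: A_x − T·cos26° = 0 → A_x = 265.361 × 0.898794 = 238.5 lb.
ΣF_y = 0: A_y + T·sin26° − 300 = 0 → A_y = 300 − 265.361 × 0.438371 = 183.7 lb.

T = 265.4 lb, A_x = 238.5 lb, A_y = 183.7 lb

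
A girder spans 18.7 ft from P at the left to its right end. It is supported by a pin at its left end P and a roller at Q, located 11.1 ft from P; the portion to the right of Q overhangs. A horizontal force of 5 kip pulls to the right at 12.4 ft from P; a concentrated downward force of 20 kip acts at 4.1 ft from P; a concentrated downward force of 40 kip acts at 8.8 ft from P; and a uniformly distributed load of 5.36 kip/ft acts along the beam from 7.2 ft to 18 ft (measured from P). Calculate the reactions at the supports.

P_x = -5.000 kip, P_y = 13.08 kip, Q_y = 104.8 kip

Resultant of the distributed load: 5.36 × 10.8 = 57.888 kip at 12.6 ft from P.
Taking moments about P: Q_y·11.1 − 20·4.1 − 40·8.8 − (5.36·10.8)·12.6 = 0 → Q_y = 1163.3888/11.1 = 104.81 ≈ 104.8 kip.
ΣF_y = 0: P_y + 104.81 − 20 − 40 − 5.36·10.8 = 0 → P_y = 13.08 kip.
ΣF_x = 0: P_x + 5 = 0 → P_x = -5.000 kip.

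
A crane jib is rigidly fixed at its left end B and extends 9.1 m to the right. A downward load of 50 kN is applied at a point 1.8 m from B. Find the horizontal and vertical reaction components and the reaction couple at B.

ΣF_x = 0: B_x = 0.
ΣF_y = 0: B_y − 50 = 0 → B_y = 50.00 kN.
ΣM about B: M_B − 50·1.8 = 0 → M_B = 90.00 kN·m.

B_x = 0, B_y = 50.00 kN, M_B = 90.00 kN·m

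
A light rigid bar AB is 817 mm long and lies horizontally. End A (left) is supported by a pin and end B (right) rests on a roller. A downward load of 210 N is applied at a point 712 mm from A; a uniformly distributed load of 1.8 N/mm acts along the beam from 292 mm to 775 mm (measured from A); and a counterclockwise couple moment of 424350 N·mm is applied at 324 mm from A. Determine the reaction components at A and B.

A_x = 0, A_y = 848.1 N, B_y = 231.3 N

Resultant of the distributed load: 1.8 × 483 = 869.4 N at 533.5 mm from A.
ΣM about A: B_y·817 − 210·712 − (1.8·483)·533.5 + 424350 = 0 → B_y = 188994.9/817 = 231.328 ≈ 231.3 N.
ΣF_y = 0: A_y + 231.328 − 210 − 1.8·483 = 0 → A_y = 848.1 N.
ΣF_x = 0: no horizontal applied forces, so A_x = 0.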